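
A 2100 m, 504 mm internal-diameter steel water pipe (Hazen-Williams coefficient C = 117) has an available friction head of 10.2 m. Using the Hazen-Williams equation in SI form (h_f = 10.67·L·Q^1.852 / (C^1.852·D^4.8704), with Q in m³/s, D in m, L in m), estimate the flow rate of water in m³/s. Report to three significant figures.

Q ≈ 0.303 m³/s

Rearranging: Q = [h_f·C^1.852·D^4.8704 / (10.67·L)]^(1/1.852)
Q = [10.2·117^1.852·0.504^4.8704 / (10.67·2100)]^0.540 = 0.3028 m³/s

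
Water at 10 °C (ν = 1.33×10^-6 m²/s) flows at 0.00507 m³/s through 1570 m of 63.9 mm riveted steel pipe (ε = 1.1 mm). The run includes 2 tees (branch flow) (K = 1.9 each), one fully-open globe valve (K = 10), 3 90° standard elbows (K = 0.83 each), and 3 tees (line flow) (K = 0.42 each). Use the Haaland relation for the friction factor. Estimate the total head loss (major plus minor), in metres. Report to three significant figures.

H_L ≈ 148 m

V = 4Q/(πD²) = 1.581 m/s; V²/2g = 0.1274 m
Re = 7.60×10^4, ε/D = 0.0172 → f = 0.04659 (Haaland)
Major: h_f = f(L/D)·V²/2g = 0.04659·24570·0.1274 = 145.8 m
Minor: ΣK = 17.6; h_m = ΣK·V²/2g = 2.236 m
Total H_L = 145.8 + 2.236 = 148.1 m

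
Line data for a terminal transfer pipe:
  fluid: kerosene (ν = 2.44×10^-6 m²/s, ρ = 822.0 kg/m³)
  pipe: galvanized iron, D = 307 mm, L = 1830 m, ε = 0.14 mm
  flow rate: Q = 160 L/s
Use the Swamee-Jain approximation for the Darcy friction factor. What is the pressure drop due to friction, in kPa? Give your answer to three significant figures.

V = 4Q/(πD²) = 4·0.160/(π·0.307²) = 2.161 m/s
Re = VD/ν = 2.161·0.307/2.44×10^-6 = 2.72×10^5 → turbulent
ε/D = 0.14/307 = 4.56×10^-4
Swamee-Jain: f = 0.01821
h_f = f(L/D)V²/(2g) = 0.01821·(1830/0.307)·2.161²/(2·9.81) = 25.84 m
Δp = ρg·h_f = 822.0·9.81·25.84 = 208.4 kPa

Δp ≈ 208 kPa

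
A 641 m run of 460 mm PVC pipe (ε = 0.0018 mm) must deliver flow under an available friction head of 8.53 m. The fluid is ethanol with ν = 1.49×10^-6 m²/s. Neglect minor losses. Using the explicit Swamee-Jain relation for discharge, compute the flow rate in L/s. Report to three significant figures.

Q ≈ 531 L/s

Swamee-Jain (Type II): Q = -0.965·√(gD⁵h_f/L)·ln[ε/(3.7D) + √(3.17ν²L/(gD³h_f))]
√(gD⁵h_f/L) = √(9.81·0.460⁵·8.53/641) = 0.05185
ε/(3.7D) = 1.06×10^-6; √(3.17ν²L/(gD³h_f)) = 2.35×10^-5
Q = -0.965·0.05185·ln(2.459×10^-5) = 0.5311 m³/s
Check: V = 3.20 m/s, Re = 9.87×10^5, f = 0.01173, h_f = 8.51 m ≈ 8.53 m ✓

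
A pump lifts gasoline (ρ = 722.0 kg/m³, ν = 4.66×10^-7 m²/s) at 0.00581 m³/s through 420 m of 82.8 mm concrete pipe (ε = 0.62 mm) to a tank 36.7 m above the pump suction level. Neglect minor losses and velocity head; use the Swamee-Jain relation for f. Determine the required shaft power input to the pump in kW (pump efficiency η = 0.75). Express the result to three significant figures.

V = 4Q/(πD²) = 1.079 m/s; Re = 1.92×10^5; ε/D = 0.00749; f = 0.03500
h_f = f(L/D)V²/2g = 10.53 m
Total head H = z + h_f = 36.7 + 10.53 = 47.23 m
P_hyd = ρgQH = 722.0·9.81·0.00581·47.23 = 1.944 kW
P_shaft = P_hyd/η = 1.944/0.75 = 2.592 kW

P_shaft ≈ 2.59 kW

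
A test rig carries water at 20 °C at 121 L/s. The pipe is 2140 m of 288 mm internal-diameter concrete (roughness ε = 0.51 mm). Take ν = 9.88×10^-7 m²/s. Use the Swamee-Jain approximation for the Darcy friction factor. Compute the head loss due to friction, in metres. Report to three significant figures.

V = 4Q/(πD²) = 4·0.121/(π·0.288²) = 1.857 m/s
Re = VD/ν = 1.857·0.288/9.88×10^-7 = 5.41×10^5 → turbulent
ε/D = 0.51/288 = 0.00177
Swamee-Jain: f = 0.02316
h_f = f(L/D)V²/(2g) = 0.02316·(2140/0.288)·1.857²/(2·9.81) = 30.26 m

h_f ≈ 30.3 m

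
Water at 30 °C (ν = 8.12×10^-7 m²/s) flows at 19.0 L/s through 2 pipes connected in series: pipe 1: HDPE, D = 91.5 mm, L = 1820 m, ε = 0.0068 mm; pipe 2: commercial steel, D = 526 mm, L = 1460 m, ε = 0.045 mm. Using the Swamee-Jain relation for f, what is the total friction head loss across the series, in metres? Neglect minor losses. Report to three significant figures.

H ≈ 127 m

Pipe 1: V = 2.889 m/s, Re = 3.26×10^5, ε/D = 7.43×10^-5, f = 0.01500, h_1 = f(L/D)V²/2g = 127.0 m
Pipe 2: V = 0.08744 m/s, Re = 5.66×10^4, ε/D = 8.56×10^-5, f = 0.02056, h_2 = f(L/D)V²/2g = 0.02224 m
Series → Q common, losses add: H = Σh = 127.0 m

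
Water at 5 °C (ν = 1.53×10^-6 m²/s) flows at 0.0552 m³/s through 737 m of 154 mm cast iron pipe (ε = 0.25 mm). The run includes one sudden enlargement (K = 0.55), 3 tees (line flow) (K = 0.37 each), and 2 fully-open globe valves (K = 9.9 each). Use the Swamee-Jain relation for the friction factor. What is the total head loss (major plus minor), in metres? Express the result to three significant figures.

H_L ≈ 58.9 m

V = 4Q/(πD²) = 2.964 m/s; V²/2g = 0.4476 m
Re = 2.98×10^5, ε/D = 0.00162 → f = 0.02302 (Swamee-Jain)
Major: h_f = f(L/D)·V²/2g = 0.02302·4786·0.4476 = 49.32 m
Minor: ΣK = 21.5; h_m = ΣK·V²/2g = 9.606 m
Total H_L = 49.32 + 9.606 = 58.92 m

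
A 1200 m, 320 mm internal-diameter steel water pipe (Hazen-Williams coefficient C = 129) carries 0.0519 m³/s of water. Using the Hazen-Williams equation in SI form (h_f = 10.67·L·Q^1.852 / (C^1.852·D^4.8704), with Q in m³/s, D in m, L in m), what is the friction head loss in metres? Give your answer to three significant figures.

h_f = 10.67·1200·0.0519^1.852 / (129^1.852·0.320^4.8704) = 1.695 m

h_f ≈ 1.69 m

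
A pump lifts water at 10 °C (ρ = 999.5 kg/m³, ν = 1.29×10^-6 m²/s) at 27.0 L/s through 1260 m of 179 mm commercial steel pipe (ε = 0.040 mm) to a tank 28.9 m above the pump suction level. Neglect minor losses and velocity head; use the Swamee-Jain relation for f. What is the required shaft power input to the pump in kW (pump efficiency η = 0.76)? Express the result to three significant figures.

V = 4Q/(πD²) = 1.073 m/s; Re = 1.49×10^5; ε/D = 2.23×10^-4; f = 0.01799
h_f = f(L/D)V²/2g = 7.431 m
Total head H = z + h_f = 28.9 + 7.431 = 36.33 m
P_hyd = ρgQH = 999.5·9.81·0.0270·36.33 = 9.618 kW
P_shaft = P_hyd/η = 9.618/0.76 = 12.66 kW

P_shaft ≈ 12.7 kW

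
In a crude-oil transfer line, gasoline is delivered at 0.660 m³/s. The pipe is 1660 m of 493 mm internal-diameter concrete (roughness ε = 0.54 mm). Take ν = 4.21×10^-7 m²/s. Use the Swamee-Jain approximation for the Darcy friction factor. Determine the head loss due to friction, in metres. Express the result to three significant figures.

h_f ≈ 41.4 m

V = 4Q/(πD²) = 4·0.660/(π·0.493²) = 3.457 m/s
Re = VD/ν = 3.457·0.493/4.21×10^-7 = 4.05×10^6 → turbulent
ε/D = 0.54/493 = 0.00110
Swamee-Jain: f = 0.02019
h_f = f(L/D)V²/(2g) = 0.02019·(1660/0.493)·3.457²/(2·9.81) = 41.41 m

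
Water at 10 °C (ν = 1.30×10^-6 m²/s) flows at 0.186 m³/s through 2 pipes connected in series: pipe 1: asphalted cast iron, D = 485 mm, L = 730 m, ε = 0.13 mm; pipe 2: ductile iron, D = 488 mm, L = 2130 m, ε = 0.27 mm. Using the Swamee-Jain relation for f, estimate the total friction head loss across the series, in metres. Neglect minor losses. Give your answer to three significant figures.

Pipe 1: V = 1.007 m/s, Re = 3.76×10^5, ε/D = 2.68×10^-4, f = 0.01649, h_1 = f(L/D)V²/2g = 1.282 m
Pipe 2: V = 0.9945 m/s, Re = 3.73×10^5, ε/D = 5.53×10^-4, f = 0.01838, h_2 = f(L/D)V²/2g = 4.043 m
Series → Q common, losses add: H = Σh = 5.325 m

H ≈ 5.33 m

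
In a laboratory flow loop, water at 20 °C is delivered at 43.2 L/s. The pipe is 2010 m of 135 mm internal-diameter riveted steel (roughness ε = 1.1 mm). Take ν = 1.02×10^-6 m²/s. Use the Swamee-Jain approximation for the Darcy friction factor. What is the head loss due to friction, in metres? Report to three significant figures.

h_f ≈ 247 m

V = 4Q/(πD²) = 4·0.0432/(π·0.135²) = 3.018 m/s
Re = VD/ν = 3.018·0.135/1.02×10^-6 = 3.99×10^5 → turbulent
ε/D = 1.1/135 = 0.00815
Swamee-Jain: f = 0.03568
h_f = f(L/D)V²/(2g) = 0.03568·(2010/0.135)·3.018²/(2·9.81) = 246.6 m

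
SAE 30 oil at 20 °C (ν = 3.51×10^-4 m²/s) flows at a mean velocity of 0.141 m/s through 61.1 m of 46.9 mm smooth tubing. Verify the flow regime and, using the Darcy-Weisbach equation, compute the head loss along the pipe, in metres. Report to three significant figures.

Re = VD/ν = 0.141·0.04690/3.51×10^-4 = 18.8 → laminar (Re < 2300)
f = 64/Re = 3.397
h_f = f(L/D)V²/(2g) = 3.397·(61.1/0.04690)·0.141²/(2·9.81) = 4.484 m

h_f ≈ 4.48 m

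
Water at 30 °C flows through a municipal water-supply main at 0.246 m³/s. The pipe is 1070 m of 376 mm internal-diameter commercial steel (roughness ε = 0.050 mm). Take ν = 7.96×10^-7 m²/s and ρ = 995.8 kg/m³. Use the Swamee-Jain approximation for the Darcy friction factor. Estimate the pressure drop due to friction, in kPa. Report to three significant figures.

V = 4Q/(πD²) = 4·0.246/(π·0.376²) = 2.215 m/s
Re = VD/ν = 2.215·0.376/7.96×10^-7 = 1.05×10^6 → turbulent
ε/D = 0.050/376 = 1.33×10^-4
Swamee-Jain: f = 0.01392
h_f = f(L/D)V²/(2g) = 0.01392·(1070/0.376)·2.215²/(2·9.81) = 9.912 m
Δp = ρg·h_f = 995.8·9.81·9.912 = 96.83 kPa

Δp ≈ 96.8 kPa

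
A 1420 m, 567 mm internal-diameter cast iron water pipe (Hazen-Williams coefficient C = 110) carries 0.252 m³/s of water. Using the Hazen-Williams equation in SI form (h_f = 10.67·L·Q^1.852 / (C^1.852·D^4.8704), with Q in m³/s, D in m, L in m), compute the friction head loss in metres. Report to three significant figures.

h_f = 10.67·1420·0.252^1.852 / (110^1.852·0.567^4.8704) = 3.100 m

h_f ≈ 3.10 m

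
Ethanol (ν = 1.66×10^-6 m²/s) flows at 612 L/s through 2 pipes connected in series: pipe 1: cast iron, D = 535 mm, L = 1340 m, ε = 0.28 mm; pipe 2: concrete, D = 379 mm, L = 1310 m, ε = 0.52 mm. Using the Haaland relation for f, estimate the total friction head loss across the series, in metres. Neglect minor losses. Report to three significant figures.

H ≈ 128 m

Pipe 1: V = 2.722 m/s, Re = 8.77×10^5, ε/D = 5.23×10^-4, f = 0.01739, h_1 = f(L/D)V²/2g = 16.45 m
Pipe 2: V = 5.425 m/s, Re = 1.24×10^6, ε/D = 0.00137, f = 0.02145, h_2 = f(L/D)V²/2g = 111.2 m
Series → Q common, losses add: H = Σh = 127.7 m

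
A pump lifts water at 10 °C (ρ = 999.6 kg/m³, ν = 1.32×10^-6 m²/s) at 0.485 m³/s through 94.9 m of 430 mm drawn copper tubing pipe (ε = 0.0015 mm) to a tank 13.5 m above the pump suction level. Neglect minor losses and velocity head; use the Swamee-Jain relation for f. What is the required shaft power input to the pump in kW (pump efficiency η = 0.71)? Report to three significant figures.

P_shaft ≈ 100 kW

V = 4Q/(πD²) = 3.340 m/s; Re = 1.09×10^6; ε/D = 3.49×10^-6; f = 0.01154
h_f = f(L/D)V²/2g = 1.447 m
Total head H = z + h_f = 13.5 + 1.447 = 14.95 m
P_hyd = ρgQH = 999.6·9.81·0.485·14.95 = 71.09 kW
P_shaft = P_hyd/η = 71.09/0.71 = 100.1 kW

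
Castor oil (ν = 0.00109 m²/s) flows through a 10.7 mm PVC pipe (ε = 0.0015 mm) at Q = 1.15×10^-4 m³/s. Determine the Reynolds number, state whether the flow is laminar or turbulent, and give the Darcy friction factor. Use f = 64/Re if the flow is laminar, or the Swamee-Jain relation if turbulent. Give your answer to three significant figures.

V = 4Q/(πD²) = 1.279 m/s
Re = VD/ν = 1.279·0.0107/0.00109 = 12.6
Re < 2300 → laminar → f = 64/Re = 5.098

Re ≈ 12.6; laminar; f = 64/Re ≈ 5.10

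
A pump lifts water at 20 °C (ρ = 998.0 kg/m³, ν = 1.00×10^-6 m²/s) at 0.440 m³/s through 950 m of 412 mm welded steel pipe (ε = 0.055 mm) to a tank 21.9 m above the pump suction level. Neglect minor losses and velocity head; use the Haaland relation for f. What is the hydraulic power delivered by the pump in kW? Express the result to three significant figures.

V = 4Q/(πD²) = 3.300 m/s; Re = 1.36×10^6; ε/D = 1.33×10^-4; f = 0.01354
h_f = f(L/D)V²/2g = 17.33 m
Total head H = z + h_f = 21.9 + 17.33 = 39.23 m
P_hyd = ρgQH = 998.0·9.81·0.440·39.23 = 169.0 kW

P_hyd ≈ 169 kW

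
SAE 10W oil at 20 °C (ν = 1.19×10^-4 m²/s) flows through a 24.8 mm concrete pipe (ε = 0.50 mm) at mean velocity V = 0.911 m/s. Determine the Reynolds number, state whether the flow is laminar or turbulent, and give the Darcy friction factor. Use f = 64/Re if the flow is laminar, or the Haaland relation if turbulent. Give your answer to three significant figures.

Re ≈ 190; laminar; f = 64/Re ≈ 0.337

Re = VD/ν = 0.9110·0.0248/1.19×10^-4 = 190
Re < 2300 → laminar → f = 64/Re = 0.3371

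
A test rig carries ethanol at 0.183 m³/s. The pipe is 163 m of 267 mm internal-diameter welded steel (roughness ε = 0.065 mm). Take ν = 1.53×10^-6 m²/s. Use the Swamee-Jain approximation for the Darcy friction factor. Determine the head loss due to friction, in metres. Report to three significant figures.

h_f ≈ 5.23 m

V = 4Q/(πD²) = 4·0.183/(π·0.267²) = 3.268 m/s
Re = VD/ν = 3.268·0.267/1.53×10^-6 = 5.70×10^5 → turbulent
ε/D = 0.065/267 = 2.43×10^-4
Swamee-Jain: f = 0.01575
h_f = f(L/D)V²/(2g) = 0.01575·(163/0.267)·3.268²/(2·9.81) = 5.235 m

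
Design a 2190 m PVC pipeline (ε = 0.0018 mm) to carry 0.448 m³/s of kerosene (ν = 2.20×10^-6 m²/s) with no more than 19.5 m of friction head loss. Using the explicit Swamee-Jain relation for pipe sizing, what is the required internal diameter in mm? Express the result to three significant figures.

D ≈ 481 mm

Swamee-Jain (Type III): D = 0.66·[ε^1.25·(LQ²/(gh_f))^4.75 + ν·Q^9.4·(L/(gh_f))^5.2]^0.04
LQ²/(gh_f) = 2.298; L/(gh_f) = 11.45
Term 1 = ε^1.25·(…)^4.75 = 3.43×10^-6; Term 2 = ν·Q^9.4·(…)^5.2 = 3.71×10^-4
D = 0.66·(3.43×10^-6 + 3.71×10^-4)^0.04 = 0.4814 m = 481 mm
Check: V = 2.46 m/s, Re = 5.39×10^5, f = 0.01298, h_f = 18.2 m ≈ 19.5 m ✓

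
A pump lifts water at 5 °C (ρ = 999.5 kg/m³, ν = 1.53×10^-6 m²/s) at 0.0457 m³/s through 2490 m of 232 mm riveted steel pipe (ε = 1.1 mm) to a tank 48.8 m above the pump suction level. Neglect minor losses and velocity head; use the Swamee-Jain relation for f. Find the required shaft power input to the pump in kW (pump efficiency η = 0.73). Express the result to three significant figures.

P_shaft ≈ 42.0 kW

V = 4Q/(πD²) = 1.081 m/s; Re = 1.64×10^5; ε/D = 0.00474; f = 0.03068
h_f = f(L/D)V²/2g = 19.61 m
Total head H = z + h_f = 48.8 + 19.61 = 68.41 m
P_hyd = ρgQH = 999.5·9.81·0.0457·68.41 = 30.66 kW
P_shaft = P_hyd/η = 30.66/0.73 = 41.99 kW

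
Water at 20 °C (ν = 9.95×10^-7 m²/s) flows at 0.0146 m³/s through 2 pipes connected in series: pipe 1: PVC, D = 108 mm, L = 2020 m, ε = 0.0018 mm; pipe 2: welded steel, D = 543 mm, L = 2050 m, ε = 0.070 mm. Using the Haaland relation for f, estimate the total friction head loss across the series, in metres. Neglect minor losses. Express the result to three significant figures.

Pipe 1: V = 1.594 m/s, Re = 1.73×10^5, ε/D = 1.67×10^-5, f = 0.01604, h_1 = f(L/D)V²/2g = 38.84 m
Pipe 2: V = 0.06305 m/s, Re = 3.44×10^4, ε/D = 1.29×10^-4, f = 0.02286, h_2 = f(L/D)V²/2g = 0.01749 m
Series → Q common, losses add: H = Σh = 38.85 m

H ≈ 38.9 m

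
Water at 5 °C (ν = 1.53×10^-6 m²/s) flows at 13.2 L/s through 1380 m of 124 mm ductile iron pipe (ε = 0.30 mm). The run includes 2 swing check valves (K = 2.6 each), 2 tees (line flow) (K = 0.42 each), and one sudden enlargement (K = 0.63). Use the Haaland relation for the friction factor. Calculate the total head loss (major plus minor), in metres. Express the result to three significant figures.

H_L ≈ 18.2 m

V = 4Q/(πD²) = 1.093 m/s; V²/2g = 0.06090 m
Re = 8.86×10^4, ε/D = 0.00242 → f = 0.02620 (Haaland)
Major: h_f = f(L/D)·V²/2g = 0.02620·11129·0.06090 = 17.76 m
Minor: ΣK = 6.67; h_m = ΣK·V²/2g = 0.4062 m
Total H_L = 17.76 + 0.4062 = 18.16 m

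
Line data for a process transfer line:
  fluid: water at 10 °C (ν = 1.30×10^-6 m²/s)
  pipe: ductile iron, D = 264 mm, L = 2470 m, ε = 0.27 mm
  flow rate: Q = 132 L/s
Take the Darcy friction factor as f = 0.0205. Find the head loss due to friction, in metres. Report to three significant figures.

h_f ≈ 56.8 m

V = 4Q/(πD²) = 4·0.132/(π·0.264²) = 2.411 m/s
h_f = f(L/D)V²/(2g) = 0.02050·(2470/0.264)·2.411²/(2·9.81) = 56.85 m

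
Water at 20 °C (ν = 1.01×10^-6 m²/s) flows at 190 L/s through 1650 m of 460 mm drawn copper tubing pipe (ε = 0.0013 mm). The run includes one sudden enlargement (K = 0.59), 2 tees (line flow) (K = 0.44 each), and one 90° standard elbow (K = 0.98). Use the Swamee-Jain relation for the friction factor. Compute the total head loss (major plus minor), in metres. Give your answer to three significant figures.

H_L ≈ 3.28 m

V = 4Q/(πD²) = 1.143 m/s; V²/2g = 0.06662 m
Re = 5.21×10^5, ε/D = 2.83×10^-6 → f = 0.01304 (Swamee-Jain)
Major: h_f = f(L/D)·V²/2g = 0.01304·3587·0.06662 = 3.117 m
Minor: ΣK = 2.45; h_m = ΣK·V²/2g = 0.1632 m
Total H_L = 3.117 + 0.1632 = 3.280 m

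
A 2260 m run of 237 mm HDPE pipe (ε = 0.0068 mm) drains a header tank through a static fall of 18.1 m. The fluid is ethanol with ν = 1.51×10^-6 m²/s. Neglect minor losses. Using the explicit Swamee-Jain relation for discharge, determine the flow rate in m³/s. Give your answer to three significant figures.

Q ≈ 0.0688 m³/s

Swamee-Jain (Type II): Q = -0.965·√(gD⁵h_f/L)·ln[ε/(3.7D) + √(3.17ν²L/(gD³h_f))]
√(gD⁵h_f/L) = √(9.81·0.237⁵·18.1/2260) = 0.007665
ε/(3.7D) = 7.75×10^-6; √(3.17ν²L/(gD³h_f)) = 8.31×10^-5
Q = -0.965·0.007665·ln(9.089×10^-5) = 0.06883 m³/s
Check: V = 1.56 m/s, Re = 2.45×10^5, f = 0.01523, h_f = 18.0 m ≈ 18.1 m ✓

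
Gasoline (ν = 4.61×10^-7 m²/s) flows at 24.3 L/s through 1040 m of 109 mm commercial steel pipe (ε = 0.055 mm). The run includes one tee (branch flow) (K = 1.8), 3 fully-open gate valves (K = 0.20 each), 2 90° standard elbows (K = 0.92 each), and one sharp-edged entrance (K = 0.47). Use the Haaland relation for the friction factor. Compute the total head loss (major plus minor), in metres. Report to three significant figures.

H_L ≈ 59.2 m

V = 4Q/(πD²) = 2.604 m/s; V²/2g = 0.3456 m
Re = 6.16×10^5, ε/D = 5.05×10^-4 → f = 0.01746 (Haaland)
Major: h_f = f(L/D)·V²/2g = 0.01746·9541·0.3456 = 57.58 m
Minor: ΣK = 4.71; h_m = ΣK·V²/2g = 1.628 m
Total H_L = 57.58 + 1.628 = 59.21 m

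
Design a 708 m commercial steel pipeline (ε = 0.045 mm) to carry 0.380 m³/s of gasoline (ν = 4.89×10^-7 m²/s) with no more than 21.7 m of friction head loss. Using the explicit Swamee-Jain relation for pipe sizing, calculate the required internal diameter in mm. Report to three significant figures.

Swamee-Jain (Type III): D = 0.66·[ε^1.25·(LQ²/(gh_f))^4.75 + ν·Q^9.4·(L/(gh_f))^5.2]^0.04
LQ²/(gh_f) = 0.4803; L/(gh_f) = 3.326
Term 1 = ε^1.25·(…)^4.75 = 1.13×10^-7; Term 2 = ν·Q^9.4·(…)^5.2 = 2.84×10^-8
D = 0.66·(1.13×10^-7 + 2.84×10^-8)^0.04 = 0.3512 m = 351 mm
Check: V = 3.92 m/s, Re = 2.82×10^6, f = 0.01315, h_f = 20.8 m ≈ 21.7 m ✓

D ≈ 351 mm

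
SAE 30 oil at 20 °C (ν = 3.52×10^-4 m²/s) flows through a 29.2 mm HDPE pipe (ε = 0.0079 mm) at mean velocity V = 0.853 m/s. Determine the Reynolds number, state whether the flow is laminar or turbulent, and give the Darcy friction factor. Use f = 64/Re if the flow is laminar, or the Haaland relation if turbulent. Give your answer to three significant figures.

Re = VD/ν = 0.8530·0.0292/3.52×10^-4 = 70.8
Re < 2300 → laminar → f = 64/Re = 0.9045

Re ≈ 70.8; laminar; f = 64/Re ≈ 0.904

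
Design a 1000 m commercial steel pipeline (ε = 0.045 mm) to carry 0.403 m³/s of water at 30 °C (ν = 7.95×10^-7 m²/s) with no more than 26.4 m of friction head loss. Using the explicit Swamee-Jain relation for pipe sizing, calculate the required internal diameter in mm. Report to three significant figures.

Swamee-Jain (Type III): D = 0.66·[ε^1.25·(LQ²/(gh_f))^4.75 + ν·Q^9.4·(L/(gh_f))^5.2]^0.04
LQ²/(gh_f) = 0.6271; L/(gh_f) = 3.861
Term 1 = ε^1.25·(…)^4.75 = 4.02×10^-7; Term 2 = ν·Q^9.4·(…)^5.2 = 1.74×10^-7
D = 0.66·(4.02×10^-7 + 1.74×10^-7)^0.04 = 0.3715 m = 372 mm
Check: V = 3.72 m/s, Re = 1.74×10^6, f = 0.01333, h_f = 25.3 m ≈ 26.4 m ✓

D ≈ 372 mm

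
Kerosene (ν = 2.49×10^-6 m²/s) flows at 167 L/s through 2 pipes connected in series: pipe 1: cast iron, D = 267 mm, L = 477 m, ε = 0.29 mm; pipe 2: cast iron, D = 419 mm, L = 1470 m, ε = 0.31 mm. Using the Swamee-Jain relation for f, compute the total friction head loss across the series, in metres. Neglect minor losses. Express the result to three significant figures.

Pipe 1: V = 2.983 m/s, Re = 3.20×10^5, ε/D = 0.00109, f = 0.02104, h_1 = f(L/D)V²/2g = 17.04 m
Pipe 2: V = 1.211 m/s, Re = 2.04×10^5, ε/D = 7.40×10^-4, f = 0.02007, h_2 = f(L/D)V²/2g = 5.265 m
Series → Q common, losses add: H = Σh = 22.31 m

H ≈ 22.3 m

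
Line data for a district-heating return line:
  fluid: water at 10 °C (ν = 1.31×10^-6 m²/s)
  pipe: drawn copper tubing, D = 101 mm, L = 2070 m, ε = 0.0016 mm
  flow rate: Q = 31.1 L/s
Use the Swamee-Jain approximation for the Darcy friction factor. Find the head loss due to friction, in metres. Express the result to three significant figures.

h_f ≈ 229 m

V = 4Q/(πD²) = 4·0.0311/(π·0.101²) = 3.882 m/s
Re = VD/ν = 3.882·0.101/1.31×10^-6 = 2.99×10^5 → turbulent
ε/D = 0.0016/101 = 1.58×10^-5
Swamee-Jain: f = 0.01457
h_f = f(L/D)V²/(2g) = 0.01457·(2070/0.101)·3.882²/(2·9.81) = 229.3 m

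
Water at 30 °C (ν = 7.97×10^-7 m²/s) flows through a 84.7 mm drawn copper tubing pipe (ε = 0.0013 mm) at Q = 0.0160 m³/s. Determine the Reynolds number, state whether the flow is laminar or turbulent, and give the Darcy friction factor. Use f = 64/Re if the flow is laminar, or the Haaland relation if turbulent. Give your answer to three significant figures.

Re ≈ 3.02×10^5; turbulent; f ≈ 0.0145

V = 4Q/(πD²) = 2.840 m/s
Re = VD/ν = 2.840·0.0847/7.97×10^-7 = 3.02×10^5
Re > 4000 → turbulent; ε/D = 1.53×10^-5
Haaland: f = 0.01445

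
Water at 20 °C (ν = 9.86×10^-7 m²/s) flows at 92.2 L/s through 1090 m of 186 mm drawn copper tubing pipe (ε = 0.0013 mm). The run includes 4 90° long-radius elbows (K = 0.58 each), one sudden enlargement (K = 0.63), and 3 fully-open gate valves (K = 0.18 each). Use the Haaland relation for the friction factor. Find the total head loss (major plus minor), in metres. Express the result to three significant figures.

V = 4Q/(πD²) = 3.393 m/s; V²/2g = 0.5869 m
Re = 6.40×10^5, ε/D = 6.99×10^-6 → f = 0.01260 (Haaland)
Major: h_f = f(L/D)·V²/2g = 0.01260·5860·0.5869 = 43.32 m
Minor: ΣK = 3.49; h_m = ΣK·V²/2g = 2.048 m
Total H_L = 43.32 + 2.048 = 45.37 m

H_L ≈ 45.4 m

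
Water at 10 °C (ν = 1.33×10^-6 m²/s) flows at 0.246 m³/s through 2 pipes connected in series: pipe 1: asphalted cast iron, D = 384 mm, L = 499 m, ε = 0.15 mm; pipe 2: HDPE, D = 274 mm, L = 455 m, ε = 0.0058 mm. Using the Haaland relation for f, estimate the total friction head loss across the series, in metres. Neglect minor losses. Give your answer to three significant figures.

Pipe 1: V = 2.124 m/s, Re = 6.13×10^5, ε/D = 3.91×10^-4, f = 0.01667, h_1 = f(L/D)V²/2g = 4.982 m
Pipe 2: V = 4.172 m/s, Re = 8.59×10^5, ε/D = 2.12×10^-5, f = 0.01225, h_2 = f(L/D)V²/2g = 18.04 m
Series → Q common, losses add: H = Σh = 23.02 m

H ≈ 23.0 m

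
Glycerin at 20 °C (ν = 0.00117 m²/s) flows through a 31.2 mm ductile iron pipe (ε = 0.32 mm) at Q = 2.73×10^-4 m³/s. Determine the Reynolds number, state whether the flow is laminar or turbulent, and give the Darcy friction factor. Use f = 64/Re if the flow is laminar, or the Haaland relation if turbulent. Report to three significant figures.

Re ≈ 9.52; laminar; f = 64/Re ≈ 6.72

V = 4Q/(πD²) = 0.3571 m/s
Re = VD/ν = 0.3571·0.0312/0.00117 = 9.52
Re < 2300 → laminar → f = 64/Re = 6.721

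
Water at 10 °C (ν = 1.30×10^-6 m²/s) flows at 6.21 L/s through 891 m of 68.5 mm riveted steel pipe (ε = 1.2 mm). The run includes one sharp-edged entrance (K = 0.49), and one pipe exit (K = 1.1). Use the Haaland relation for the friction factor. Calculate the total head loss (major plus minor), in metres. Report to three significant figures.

H_L ≈ 88.3 m

V = 4Q/(πD²) = 1.685 m/s; V²/2g = 0.1447 m
Re = 8.88×10^4, ε/D = 0.0175 → f = 0.04681 (Haaland)
Major: h_f = f(L/D)·V²/2g = 0.04681·13007·0.1447 = 88.12 m
Minor: ΣK = 1.59; h_m = ΣK·V²/2g = 0.2301 m
Total H_L = 88.12 + 0.2301 = 88.35 m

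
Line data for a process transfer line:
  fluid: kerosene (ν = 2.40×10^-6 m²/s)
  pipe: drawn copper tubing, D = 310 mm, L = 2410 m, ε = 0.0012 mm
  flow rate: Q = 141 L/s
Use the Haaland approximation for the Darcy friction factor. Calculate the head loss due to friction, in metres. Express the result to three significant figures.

V = 4Q/(πD²) = 4·0.141/(π·0.310²) = 1.868 m/s
Re = VD/ν = 1.868·0.310/2.40×10^-6 = 2.41×10^5 → turbulent
ε/D = 0.0012/310 = 3.87×10^-6
Haaland: f = 0.01497
h_f = f(L/D)V²/(2g) = 0.01497·(2410/0.310)·1.868²/(2·9.81) = 20.70 m

h_f ≈ 20.7 m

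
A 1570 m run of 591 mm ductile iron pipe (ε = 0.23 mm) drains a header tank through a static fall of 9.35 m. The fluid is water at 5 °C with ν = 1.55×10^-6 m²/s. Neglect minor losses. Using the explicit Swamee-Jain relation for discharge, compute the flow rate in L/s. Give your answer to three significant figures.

Swamee-Jain (Type II): Q = -0.965·√(gD⁵h_f/L)·ln[ε/(3.7D) + √(3.17ν²L/(gD³h_f))]
√(gD⁵h_f/L) = √(9.81·0.591⁵·9.35/1570) = 0.06490
ε/(3.7D) = 1.05×10^-4; √(3.17ν²L/(gD³h_f)) = 2.51×10^-5
Q = -0.965·0.06490·ln(1.303×10^-4) = 0.5603 m³/s
Check: V = 2.04 m/s, Re = 7.79×10^5, f = 0.01666, h_f = 9.41 m ≈ 9.35 m ✓

Q ≈ 560 L/s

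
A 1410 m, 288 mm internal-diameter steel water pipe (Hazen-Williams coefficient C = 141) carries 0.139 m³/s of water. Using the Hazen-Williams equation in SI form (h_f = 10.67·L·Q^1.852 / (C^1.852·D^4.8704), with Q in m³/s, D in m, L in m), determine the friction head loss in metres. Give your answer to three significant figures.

h_f = 10.67·1410·0.139^1.852 / (141^1.852·0.288^4.8704) = 17.49 m

h_f ≈ 17.5 m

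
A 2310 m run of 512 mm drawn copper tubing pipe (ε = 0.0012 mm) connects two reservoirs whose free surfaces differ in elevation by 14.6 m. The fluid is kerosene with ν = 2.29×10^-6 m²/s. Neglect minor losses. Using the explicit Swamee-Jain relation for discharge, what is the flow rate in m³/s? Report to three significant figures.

Q ≈ 0.451 m³/s

Swamee-Jain (Type II): Q = -0.965·√(gD⁵h_f/L)·ln[ε/(3.7D) + √(3.17ν²L/(gD³h_f))]
√(gD⁵h_f/L) = √(9.81·0.512⁵·14.6/2310) = 0.04671
ε/(3.7D) = 6.33×10^-7; √(3.17ν²L/(gD³h_f)) = 4.47×10^-5
Q = -0.965·0.04671·ln(4.533×10^-5) = 0.4508 m³/s
Check: V = 2.19 m/s, Re = 4.90×10^5, f = 0.01318, h_f = 14.5 m ≈ 14.6 m ✓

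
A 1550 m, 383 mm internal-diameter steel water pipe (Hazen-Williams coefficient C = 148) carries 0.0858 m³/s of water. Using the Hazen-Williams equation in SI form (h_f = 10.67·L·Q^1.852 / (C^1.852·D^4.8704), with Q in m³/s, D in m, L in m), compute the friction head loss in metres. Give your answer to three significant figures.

h_f = 10.67·1550·0.0858^1.852 / (148^1.852·0.383^4.8704) = 1.795 m

h_f ≈ 1.79 m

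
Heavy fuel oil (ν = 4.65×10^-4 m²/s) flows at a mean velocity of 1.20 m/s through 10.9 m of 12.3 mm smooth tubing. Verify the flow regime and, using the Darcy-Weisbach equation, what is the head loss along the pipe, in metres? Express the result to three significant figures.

Re = VD/ν = 1.20·0.01230/4.65×10^-4 = 31.7 → laminar (Re < 2300)
f = 64/Re = 2.016
h_f = f(L/D)V²/(2g) = 2.016·(10.9/0.01230)·1.20²/(2·9.81) = 131.1 m

h_f ≈ 131 m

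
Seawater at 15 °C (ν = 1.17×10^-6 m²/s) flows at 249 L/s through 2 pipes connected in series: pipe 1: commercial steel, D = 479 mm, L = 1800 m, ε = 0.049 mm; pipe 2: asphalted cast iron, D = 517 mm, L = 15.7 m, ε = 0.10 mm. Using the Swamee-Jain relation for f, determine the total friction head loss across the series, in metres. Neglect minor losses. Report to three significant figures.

Pipe 1: V = 1.382 m/s, Re = 5.66×10^5, ε/D = 1.02×10^-4, f = 0.01430, h_1 = f(L/D)V²/2g = 5.228 m
Pipe 2: V = 1.186 m/s, Re = 5.24×10^5, ε/D = 1.93×10^-4, f = 0.01539, h_2 = f(L/D)V²/2g = 0.03351 m
Series → Q common, losses add: H = Σh = 5.262 m

H ≈ 5.26 m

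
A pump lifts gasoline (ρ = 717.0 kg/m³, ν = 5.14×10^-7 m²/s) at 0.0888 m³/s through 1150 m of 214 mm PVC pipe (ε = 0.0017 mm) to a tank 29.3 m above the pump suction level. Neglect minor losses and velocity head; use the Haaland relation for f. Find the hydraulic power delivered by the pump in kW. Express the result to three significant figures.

V = 4Q/(πD²) = 2.469 m/s; Re = 1.03×10^6; ε/D = 7.94×10^-6; f = 0.01168
h_f = f(L/D)V²/2g = 19.49 m
Total head H = z + h_f = 29.3 + 19.49 = 48.79 m
P_hyd = ρgQH = 717.0·9.81·0.0888·48.79 = 30.48 kW

P_hyd ≈ 30.5 kW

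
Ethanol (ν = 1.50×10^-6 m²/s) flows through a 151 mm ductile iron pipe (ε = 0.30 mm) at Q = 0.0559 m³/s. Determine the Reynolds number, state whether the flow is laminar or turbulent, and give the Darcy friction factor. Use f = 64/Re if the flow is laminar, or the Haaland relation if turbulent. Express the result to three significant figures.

V = 4Q/(πD²) = 3.122 m/s
Re = VD/ν = 3.122·0.151/1.50×10^-6 = 3.14×10^5
Re > 4000 → turbulent; ε/D = 0.00199
Haaland: f = 0.02394

Re ≈ 3.14×10^5; turbulent; f ≈ 0.0239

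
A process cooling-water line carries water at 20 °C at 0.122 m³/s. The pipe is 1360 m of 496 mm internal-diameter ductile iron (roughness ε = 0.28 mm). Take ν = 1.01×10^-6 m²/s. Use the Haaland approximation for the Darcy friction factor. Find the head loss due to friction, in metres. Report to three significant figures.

h_f ≈ 1.03 m

V = 4Q/(πD²) = 4·0.122/(π·0.496²) = 0.6314 m/s
Re = VD/ν = 0.6314·0.496/1.01×10^-6 = 3.10×10^5 → turbulent
ε/D = 0.28/496 = 5.65×10^-4
Haaland: f = 0.01840
h_f = f(L/D)V²/(2g) = 0.01840·(1360/0.496)·0.6314²/(2·9.81) = 1.025 m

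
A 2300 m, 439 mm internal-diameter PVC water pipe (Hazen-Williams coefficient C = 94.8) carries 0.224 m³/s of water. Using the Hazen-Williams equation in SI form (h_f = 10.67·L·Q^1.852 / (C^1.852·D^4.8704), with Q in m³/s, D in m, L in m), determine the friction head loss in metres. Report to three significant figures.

h_f = 10.67·2300·0.224^1.852 / (94.8^1.852·0.439^4.8704) = 18.49 m

h_f ≈ 18.5 m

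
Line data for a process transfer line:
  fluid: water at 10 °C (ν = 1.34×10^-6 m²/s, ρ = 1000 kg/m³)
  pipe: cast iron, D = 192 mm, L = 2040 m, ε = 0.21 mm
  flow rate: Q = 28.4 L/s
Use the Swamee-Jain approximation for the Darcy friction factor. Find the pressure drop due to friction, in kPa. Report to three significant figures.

V = 4Q/(πD²) = 4·0.0284/(π·0.192²) = 0.9809 m/s
Re = VD/ν = 0.9809·0.192/1.34×10^-6 = 1.41×10^5 → turbulent
ε/D = 0.21/192 = 0.00109
Swamee-Jain: f = 0.02205
h_f = f(L/D)V²/(2g) = 0.02205·(2040/0.192)·0.9809²/(2·9.81) = 11.49 m
Δp = ρg·h_f = 1000·9.81·11.49 = 112.7 kPa

Δp ≈ 113 kPa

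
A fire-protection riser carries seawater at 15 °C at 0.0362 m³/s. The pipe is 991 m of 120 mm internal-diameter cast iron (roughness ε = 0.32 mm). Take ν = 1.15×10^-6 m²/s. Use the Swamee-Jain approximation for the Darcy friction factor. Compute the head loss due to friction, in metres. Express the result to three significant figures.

h_f ≈ 112 m

V = 4Q/(πD²) = 4·0.0362/(π·0.120²) = 3.201 m/s
Re = VD/ν = 3.201·0.120/1.15×10^-6 = 3.34×10^5 → turbulent
ε/D = 0.32/120 = 0.00267
Swamee-Jain: f = 0.02590
h_f = f(L/D)V²/(2g) = 0.02590·(991/0.120)·3.201²/(2·9.81) = 111.7 m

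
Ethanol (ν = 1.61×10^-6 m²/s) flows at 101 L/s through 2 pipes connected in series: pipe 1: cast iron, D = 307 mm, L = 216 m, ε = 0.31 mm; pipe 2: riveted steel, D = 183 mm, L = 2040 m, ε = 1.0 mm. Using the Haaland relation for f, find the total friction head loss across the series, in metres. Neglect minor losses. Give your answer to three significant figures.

H ≈ 265 m

Pipe 1: V = 1.364 m/s, Re = 2.60×10^5, ε/D = 0.00101, f = 0.02069, h_1 = f(L/D)V²/2g = 1.381 m
Pipe 2: V = 3.840 m/s, Re = 4.36×10^5, ε/D = 0.00546, f = 0.03145, h_2 = f(L/D)V²/2g = 263.5 m
Series → Q common, losses add: H = Σh = 264.9 m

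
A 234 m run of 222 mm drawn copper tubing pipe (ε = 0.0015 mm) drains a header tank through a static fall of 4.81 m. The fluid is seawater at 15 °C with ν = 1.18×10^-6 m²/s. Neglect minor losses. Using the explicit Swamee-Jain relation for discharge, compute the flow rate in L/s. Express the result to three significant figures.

Q ≈ 100 L/s

Swamee-Jain (Type II): Q = -0.965·√(gD⁵h_f/L)·ln[ε/(3.7D) + √(3.17ν²L/(gD³h_f))]
√(gD⁵h_f/L) = √(9.81·0.222⁵·4.81/234) = 0.01043
ε/(3.7D) = 1.83×10^-6; √(3.17ν²L/(gD³h_f)) = 4.47×10^-5
Q = -0.965·0.01043·ln(4.655×10^-5) = 0.1004 m³/s
Check: V = 2.59 m/s, Re = 4.88×10^5, f = 0.01326, h_f = 4.79 m ≈ 4.81 m ✓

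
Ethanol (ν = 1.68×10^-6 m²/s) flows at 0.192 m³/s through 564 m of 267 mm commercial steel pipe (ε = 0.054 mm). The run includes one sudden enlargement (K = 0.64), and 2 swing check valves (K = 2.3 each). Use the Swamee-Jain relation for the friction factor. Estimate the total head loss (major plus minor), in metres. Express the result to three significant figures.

V = 4Q/(πD²) = 3.429 m/s; V²/2g = 0.5993 m
Re = 5.45×10^5, ε/D = 2.02×10^-4 → f = 0.01542 (Swamee-Jain)
Major: h_f = f(L/D)·V²/2g = 0.01542·2112·0.5993 = 19.52 m
Minor: ΣK = 5.24; h_m = ΣK·V²/2g = 3.141 m
Total H_L = 19.52 + 3.141 = 22.66 m

H_L ≈ 22.7 m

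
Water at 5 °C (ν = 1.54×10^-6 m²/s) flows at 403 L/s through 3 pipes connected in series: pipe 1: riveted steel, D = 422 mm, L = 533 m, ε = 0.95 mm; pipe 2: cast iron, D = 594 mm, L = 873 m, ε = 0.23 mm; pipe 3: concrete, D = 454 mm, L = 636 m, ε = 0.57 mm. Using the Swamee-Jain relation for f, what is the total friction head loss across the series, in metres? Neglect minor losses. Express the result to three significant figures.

H ≈ 25.1 m

Pipe 1: V = 2.881 m/s, Re = 7.90×10^5, ε/D = 0.00225, f = 0.02447, h_1 = f(L/D)V²/2g = 13.08 m
Pipe 2: V = 1.454 m/s, Re = 5.61×10^5, ε/D = 3.87×10^-4, f = 0.01692, h_2 = f(L/D)V²/2g = 2.680 m
Pipe 3: V = 2.489 m/s, Re = 7.34×10^5, ε/D = 0.00126, f = 0.02122, h_3 = f(L/D)V²/2g = 9.390 m
Series → Q common, losses add: H = Σh = 25.15 m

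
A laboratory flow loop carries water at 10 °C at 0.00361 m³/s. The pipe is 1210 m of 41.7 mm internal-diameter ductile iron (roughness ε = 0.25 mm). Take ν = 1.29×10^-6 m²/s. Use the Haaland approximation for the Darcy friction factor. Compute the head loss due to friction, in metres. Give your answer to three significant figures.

h_f ≈ 342 m

V = 4Q/(πD²) = 4·0.00361/(π·0.0417²) = 2.643 m/s
Re = VD/ν = 2.643·0.0417/1.29×10^-6 = 8.54×10^4 → turbulent
ε/D = 0.25/41.7 = 0.00600
Haaland: f = 0.03306
h_f = f(L/D)V²/(2g) = 0.03306·(1210/0.0417)·2.643²/(2·9.81) = 341.6 m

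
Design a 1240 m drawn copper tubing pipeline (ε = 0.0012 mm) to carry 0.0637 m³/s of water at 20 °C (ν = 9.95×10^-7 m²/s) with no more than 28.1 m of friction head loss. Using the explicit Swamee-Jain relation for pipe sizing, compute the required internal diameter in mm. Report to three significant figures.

Swamee-Jain (Type III): D = 0.66·[ε^1.25·(LQ²/(gh_f))^4.75 + ν·Q^9.4·(L/(gh_f))^5.2]^0.04
LQ²/(gh_f) = 0.01825; L/(gh_f) = 4.498
Term 1 = ε^1.25·(…)^4.75 = 2.19×10^-16; Term 2 = ν·Q^9.4·(…)^5.2 = 1.42×10^-14
D = 0.66·(2.19×10^-16 + 1.42×10^-14)^0.04 = 0.1845 m = 184 mm
Check: V = 2.38 m/s, Re = 4.42×10^5, f = 0.01348, h_f = 26.2 m ≈ 28.1 m ✓

D ≈ 184 mm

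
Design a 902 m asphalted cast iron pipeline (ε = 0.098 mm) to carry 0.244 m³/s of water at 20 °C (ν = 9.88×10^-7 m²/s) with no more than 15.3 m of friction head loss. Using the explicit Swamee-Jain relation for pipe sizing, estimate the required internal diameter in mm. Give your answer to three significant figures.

Swamee-Jain (Type III): D = 0.66·[ε^1.25·(LQ²/(gh_f))^4.75 + ν·Q^9.4·(L/(gh_f))^5.2]^0.04
LQ²/(gh_f) = 0.3578; L/(gh_f) = 6.010
Term 1 = ε^1.25·(…)^4.75 = 7.39×10^-8; Term 2 = ν·Q^9.4·(…)^5.2 = 1.93×10^-8
D = 0.66·(7.39×10^-8 + 1.93×10^-8)^0.04 = 0.3454 m = 345 mm
Check: V = 2.60 m/s, Re = 9.10×10^5, f = 0.01568, h_f = 14.1 m ≈ 15.3 m ✓

D ≈ 345 mm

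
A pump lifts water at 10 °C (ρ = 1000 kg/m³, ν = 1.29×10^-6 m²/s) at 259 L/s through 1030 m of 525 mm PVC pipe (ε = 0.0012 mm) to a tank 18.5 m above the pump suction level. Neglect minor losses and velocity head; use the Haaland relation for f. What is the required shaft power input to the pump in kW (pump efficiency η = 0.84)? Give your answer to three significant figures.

P_shaft ≈ 61.7 kW

V = 4Q/(πD²) = 1.196 m/s; Re = 4.87×10^5; ε/D = 2.29×10^-6; f = 0.01315
h_f = f(L/D)V²/2g = 1.882 m
Total head H = z + h_f = 18.5 + 1.882 = 20.38 m
P_hyd = ρgQH = 1000·9.81·0.259·20.38 = 51.79 kW
P_shaft = P_hyd/η = 51.79/0.84 = 61.65 kW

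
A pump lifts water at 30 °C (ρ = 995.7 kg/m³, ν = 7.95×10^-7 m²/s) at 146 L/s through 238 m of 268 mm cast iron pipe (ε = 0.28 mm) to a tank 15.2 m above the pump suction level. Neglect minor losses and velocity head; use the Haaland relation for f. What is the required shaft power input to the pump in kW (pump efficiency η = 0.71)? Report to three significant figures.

P_shaft ≈ 42.8 kW

V = 4Q/(πD²) = 2.588 m/s; Re = 8.72×10^5; ε/D = 0.00104; f = 0.02018
h_f = f(L/D)V²/2g = 6.119 m
Total head H = z + h_f = 15.2 + 6.119 = 21.32 m
P_hyd = ρgQH = 995.7·9.81·0.146·21.32 = 30.40 kW
P_shaft = P_hyd/η = 30.40/0.71 = 42.82 kW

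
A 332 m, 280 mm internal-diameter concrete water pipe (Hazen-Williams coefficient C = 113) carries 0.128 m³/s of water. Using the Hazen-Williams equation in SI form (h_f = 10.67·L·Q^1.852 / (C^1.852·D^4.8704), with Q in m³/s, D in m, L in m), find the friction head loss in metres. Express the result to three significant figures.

h_f ≈ 6.11 m

h_f = 10.67·332·0.128^1.852 / (113^1.852·0.280^4.8704) = 6.111 m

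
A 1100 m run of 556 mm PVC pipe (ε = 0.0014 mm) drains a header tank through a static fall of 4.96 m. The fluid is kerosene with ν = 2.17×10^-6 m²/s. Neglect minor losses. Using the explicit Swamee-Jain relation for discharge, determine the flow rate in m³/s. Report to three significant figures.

Swamee-Jain (Type II): Q = -0.965·√(gD⁵h_f/L)·ln[ε/(3.7D) + √(3.17ν²L/(gD³h_f))]
√(gD⁵h_f/L) = √(9.81·0.556⁵·4.96/1100) = 0.04848
ε/(3.7D) = 6.81×10^-7; √(3.17ν²L/(gD³h_f)) = 4.43×10^-5
Q = -0.965·0.04848·ln(4.499×10^-5) = 0.4683 m³/s
Check: V = 1.93 m/s, Re = 4.94×10^5, f = 0.01316, h_f = 4.94 m ≈ 4.96 m ✓

Q ≈ 0.468 m³/s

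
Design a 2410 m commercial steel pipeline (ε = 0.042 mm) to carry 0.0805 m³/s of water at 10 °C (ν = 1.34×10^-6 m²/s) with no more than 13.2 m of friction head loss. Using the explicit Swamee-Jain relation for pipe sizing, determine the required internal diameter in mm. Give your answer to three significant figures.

Swamee-Jain (Type III): D = 0.66·[ε^1.25·(LQ²/(gh_f))^4.75 + ν·Q^9.4·(L/(gh_f))^5.2]^0.04
LQ²/(gh_f) = 0.1206; L/(gh_f) = 18.61
Term 1 = ε^1.25·(…)^4.75 = 1.46×10^-10; Term 2 = ν·Q^9.4·(…)^5.2 = 2.78×10^-10
D = 0.66·(1.46×10^-10 + 2.78×10^-10)^0.04 = 0.2784 m = 278 mm
Check: V = 1.32 m/s, Re = 2.75×10^5, f = 0.01608, h_f = 12.4 m ≈ 13.2 m ✓

D ≈ 278 mm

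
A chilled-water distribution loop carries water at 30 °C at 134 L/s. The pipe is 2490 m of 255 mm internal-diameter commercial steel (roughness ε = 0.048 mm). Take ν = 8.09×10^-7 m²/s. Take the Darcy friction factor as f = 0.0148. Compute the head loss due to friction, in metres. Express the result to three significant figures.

V = 4Q/(πD²) = 4·0.134/(π·0.255²) = 2.624 m/s
h_f = f(L/D)V²/(2g) = 0.01480·(2490/0.255)·2.624²/(2·9.81) = 50.71 m

h_f ≈ 50.7 m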